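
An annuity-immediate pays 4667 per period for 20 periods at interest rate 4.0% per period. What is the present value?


PV = PMT * (1 - (1+i)^(-n)) / i
= 4667 * (1 - (1+0.04)^(-20)) / 0.04
= 4667 * (1 - 0.456387) / 0.04
= 4667 * 13.590326
= 63426.0531


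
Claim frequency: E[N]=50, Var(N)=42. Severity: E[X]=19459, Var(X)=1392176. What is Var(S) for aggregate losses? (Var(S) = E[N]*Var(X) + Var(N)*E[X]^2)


Var(S) = E[N]*Var(X) + Var(N)*E[X]^2
= 50*1392176 + 42*19459^2
= 69608800 + 15903412602
= 1.5973e+10


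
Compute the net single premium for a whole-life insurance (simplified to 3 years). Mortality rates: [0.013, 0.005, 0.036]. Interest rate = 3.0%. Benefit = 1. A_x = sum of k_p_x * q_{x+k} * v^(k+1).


v = 0.970874
Year 0: k_p_x=1.0, q=0.013, term=0.012621
Year 1: k_p_x=0.987, q=0.005, term=0.004652
Year 2: k_p_x=0.982065, q=0.036, term=0.032354
A_x = 0.0496


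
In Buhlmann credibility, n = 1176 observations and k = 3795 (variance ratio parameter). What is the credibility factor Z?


Z = n / (n + k)
= 1176 / (1176 + 3795)
= 1176 / 4971
= 0.2366


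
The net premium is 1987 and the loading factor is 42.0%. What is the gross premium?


Gross = net * (1 + loading)
= 1987 * (1 + 0.42)
= 1987 * 1.42
= 2821.54


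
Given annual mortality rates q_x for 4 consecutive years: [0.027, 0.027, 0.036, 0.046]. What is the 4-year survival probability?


p_k = 1 - q_k for each year
Survival = product of (1 - q_k)
= 0.973 * 0.973 * 0.964 * 0.954
= 0.8707


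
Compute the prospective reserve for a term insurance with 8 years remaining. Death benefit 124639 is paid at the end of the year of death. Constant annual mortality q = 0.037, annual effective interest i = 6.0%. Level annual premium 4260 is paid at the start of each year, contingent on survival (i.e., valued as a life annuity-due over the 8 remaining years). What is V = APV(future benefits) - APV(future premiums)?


v = 1/(1+i) = 0.943396
APV(future benefits) per unit = sum_{k=0}^{7} k_p_x * q * v^(k+1) = 0.204435
APV(future benefits) = 124639 * 0.204435 = 25480.5874
Life annuity-due factor ä_{x:8} = sum_{k=0}^{7} k_p_x * v^k = 5.85679
APV(future premiums) = 4260 * 5.85679 = 24949.9236
V = 25480.5874 - 24949.9236
= 530.6638


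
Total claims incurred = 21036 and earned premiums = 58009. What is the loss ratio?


Loss ratio = claims / premiums
= 21036 / 58009
= 0.3626


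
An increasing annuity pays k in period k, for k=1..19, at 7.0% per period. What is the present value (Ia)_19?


(Ia)_n = sum_{k=1}^{n} k * v^k, v = 1/(1+i)
v = 0.934579
Sum computed term by term:
(Ia)_19 = 82.9347


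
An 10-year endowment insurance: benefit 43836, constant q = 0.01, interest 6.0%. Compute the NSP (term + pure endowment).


Term component = 3099.8175
Pure endowment = 10_p_x * v^10 * benefit = 0.904382 * 0.558395 * 43836 = 22137.2776
NSP = 25237.0951


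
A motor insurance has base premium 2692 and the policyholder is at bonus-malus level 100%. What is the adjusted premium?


adjusted = base * BM_level / 100
= 2692 * 100 / 100
= 2692 * 1.0
= 2692.0


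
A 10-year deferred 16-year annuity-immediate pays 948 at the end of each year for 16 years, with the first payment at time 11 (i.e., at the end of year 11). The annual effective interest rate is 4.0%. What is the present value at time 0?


PV at time 10 of the 16-year annuity-immediate:
a_n = 948 * (1-(1+0.04)^(-16))/0.04 = 11046.3762
Discount back 10 years to time 0:
PV = 11046.3762 * (1+0.04)^(-10)
= 11046.3762 * 0.675564
= 7462.536


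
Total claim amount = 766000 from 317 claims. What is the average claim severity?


severity = total / number
= 766000 / 317
= 2416.4038


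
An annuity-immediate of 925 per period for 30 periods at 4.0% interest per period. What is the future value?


FV = PMT * ((1+i)^n - 1) / i
= 925 * ((1.04)^30 - 1) / 0.04
= 925 * (3.243398 - 1) / 0.04
= 51878.5674


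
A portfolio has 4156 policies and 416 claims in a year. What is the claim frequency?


frequency = claims / policies
= 416 / 4156
= 0.1001


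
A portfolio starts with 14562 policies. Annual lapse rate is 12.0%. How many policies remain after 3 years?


remaining = initial * (1 - lapse)^years
= 14562 * (1 - 0.12)^3
= 14562 * 0.681472
= 9923.5953


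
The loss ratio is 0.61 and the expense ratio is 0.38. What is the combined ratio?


Combined ratio = loss ratio + expense ratio
= 0.61 + 0.38
= 0.99


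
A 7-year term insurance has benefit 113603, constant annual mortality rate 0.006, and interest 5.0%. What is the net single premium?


NSP = benefit * sum_{k=0}^{n-1} k_p_x * q * v^(k+1)
With constant q=0.006, v=0.952381
Sum = 0.03414
NSP = 113603 * 0.03414
= 3878.3498


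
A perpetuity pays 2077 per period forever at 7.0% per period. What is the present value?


PV = PMT / i
= 2077 / 0.07
= 29671.4286


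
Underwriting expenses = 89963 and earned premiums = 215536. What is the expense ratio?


Expense ratio = expenses / premiums
= 89963 / 215536
= 0.4174


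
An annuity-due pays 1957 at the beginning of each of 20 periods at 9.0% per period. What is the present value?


PV_due = PMT * (1-(1+i)^(-n))/i * (1+i)
PV_immediate = 17864.5639
PV_due = 17864.5639 * 1.09
= 19472.3746


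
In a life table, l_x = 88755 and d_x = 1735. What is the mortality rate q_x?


q_x = d_x / l_x
= 1735 / 88755
= 0.0195


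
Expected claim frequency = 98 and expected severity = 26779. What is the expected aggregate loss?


E[S] = E[N] * E[X]
= 98 * 26779
= 2.6243e+06


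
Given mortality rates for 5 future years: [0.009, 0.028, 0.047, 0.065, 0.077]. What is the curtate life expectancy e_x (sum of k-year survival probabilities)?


e_x = sum_{k=1}^{n} k_p_x
k_p_x values:
  1_p_x = 0.991
  2_p_x = 0.963252
  3_p_x = 0.917979
  4_p_x = 0.858311
  5_p_x = 0.792221
e_x = 4.5228


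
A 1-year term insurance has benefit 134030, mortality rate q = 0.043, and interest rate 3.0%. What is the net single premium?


NSP = benefit * q * v
v = 1/(1+i) = 0.970874
NSP = 134030 * 0.043 * 0.970874
= 5595.4272


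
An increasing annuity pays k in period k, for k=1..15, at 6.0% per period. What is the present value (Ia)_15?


(Ia)_n = sum_{k=1}^{n} k * v^k, v = 1/(1+i)
v = 0.943396
Sum computed term by term:
(Ia)_15 = 67.2668


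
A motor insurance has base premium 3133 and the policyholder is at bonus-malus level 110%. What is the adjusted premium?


adjusted = base * BM_level / 100
= 3133 * 110 / 100
= 3133 * 1.1
= 3446.3


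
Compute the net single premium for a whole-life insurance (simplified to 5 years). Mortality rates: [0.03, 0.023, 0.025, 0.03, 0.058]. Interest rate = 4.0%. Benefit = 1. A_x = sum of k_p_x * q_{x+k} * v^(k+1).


v = 0.961538
Year 0: k_p_x=1.0, q=0.03, term=0.028846
Year 1: k_p_x=0.97, q=0.023, term=0.020627
Year 2: k_p_x=0.94769, q=0.025, term=0.021062
Year 3: k_p_x=0.923998, q=0.03, term=0.023695
Year 4: k_p_x=0.896278, q=0.058, term=0.042727
A_x = 0.137


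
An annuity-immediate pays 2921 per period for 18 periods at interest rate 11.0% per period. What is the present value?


PV = PMT * (1 - (1+i)^(-n)) / i
= 2921 * (1 - (1+0.11)^(-18)) / 0.11
= 2921 * (1 - 0.152822) / 0.11
= 2921 * 7.701617
= 22496.422


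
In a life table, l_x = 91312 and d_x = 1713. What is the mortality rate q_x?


q_x = d_x / l_x
= 1713 / 91312
= 0.0188


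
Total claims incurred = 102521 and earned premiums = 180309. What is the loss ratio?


Loss ratio = claims / premiums
= 102521 / 180309
= 0.5686


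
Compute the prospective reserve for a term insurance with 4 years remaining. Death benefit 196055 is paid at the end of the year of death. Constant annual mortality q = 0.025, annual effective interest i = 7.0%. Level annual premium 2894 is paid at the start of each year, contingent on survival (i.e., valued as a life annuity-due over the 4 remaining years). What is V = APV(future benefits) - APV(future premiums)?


v = 1/(1+i) = 0.934579
APV(future benefits) per unit = sum_{k=0}^{3} k_p_x * q * v^(k+1) = 0.081732
APV(future benefits) = 196055 * 0.081732 = 16023.9278
Life annuity-due factor ä_{x:4} = sum_{k=0}^{3} k_p_x * v^k = 3.498121
APV(future premiums) = 2894 * 3.498121 = 10123.5621
V = 16023.9278 - 10123.5621
= 5900.3657


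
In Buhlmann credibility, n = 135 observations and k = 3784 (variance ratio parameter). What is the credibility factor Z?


Z = n / (n + k)
= 135 / (135 + 3784)
= 135 / 3919
= 0.0344


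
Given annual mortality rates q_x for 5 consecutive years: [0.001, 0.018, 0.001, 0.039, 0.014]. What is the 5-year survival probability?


p_k = 1 - q_k for each year
Survival = product of (1 - q_k)
= 0.999 * 0.982 * 0.999 * 0.961 * 0.986
= 0.9286


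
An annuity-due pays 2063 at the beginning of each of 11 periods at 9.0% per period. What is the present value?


PV_due = PMT * (1-(1+i)^(-n))/i * (1+i)
PV_immediate = 14039.1081
PV_due = 14039.1081 * 1.09
= 15302.6278


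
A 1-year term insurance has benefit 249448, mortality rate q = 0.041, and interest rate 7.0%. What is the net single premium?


NSP = benefit * q * v
v = 1/(1+i) = 0.934579
NSP = 249448 * 0.041 * 0.934579
= 9558.2879


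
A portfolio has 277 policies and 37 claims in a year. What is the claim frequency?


frequency = claims / policies
= 37 / 277
= 0.1336


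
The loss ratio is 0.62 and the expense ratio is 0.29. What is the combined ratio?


Combined ratio = loss ratio + expense ratio
= 0.62 + 0.29
= 0.91


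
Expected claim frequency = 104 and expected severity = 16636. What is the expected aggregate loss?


E[S] = E[N] * E[X]
= 104 * 16636
= 1.7301e+06


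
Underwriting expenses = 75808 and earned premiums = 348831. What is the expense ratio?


Expense ratio = expenses / premiums
= 75808 / 348831
= 0.2173


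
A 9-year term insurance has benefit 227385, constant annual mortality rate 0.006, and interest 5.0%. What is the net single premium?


NSP = benefit * sum_{k=0}^{n-1} k_p_x * q * v^(k+1)
With constant q=0.006, v=0.952381
Sum = 0.041719
NSP = 227385 * 0.041719
= 9486.2458


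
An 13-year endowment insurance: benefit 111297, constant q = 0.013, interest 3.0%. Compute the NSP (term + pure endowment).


Term component = 14319.4629
Pure endowment = 13_p_x * v^13 * benefit = 0.843574 * 0.680951 * 111297 = 63932.6228
NSP = 78252.0857


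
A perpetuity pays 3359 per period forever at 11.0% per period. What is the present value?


PV = PMT / i
= 3359 / 0.11
= 30536.3636


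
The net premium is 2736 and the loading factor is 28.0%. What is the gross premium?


Gross = net * (1 + loading)
= 2736 * (1 + 0.28)
= 2736 * 1.28
= 3502.08


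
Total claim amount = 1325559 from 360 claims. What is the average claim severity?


severity = total / number
= 1325559 / 360
= 3682.1083


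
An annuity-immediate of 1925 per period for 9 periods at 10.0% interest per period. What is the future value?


FV = PMT * ((1+i)^n - 1) / i
= 1925 * ((1.1)^9 - 1) / 0.1
= 1925 * (2.357948 - 1) / 0.1
= 26140.4931


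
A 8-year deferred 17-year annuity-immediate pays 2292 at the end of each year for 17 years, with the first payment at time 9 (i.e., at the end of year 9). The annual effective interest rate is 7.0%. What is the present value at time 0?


PV at time 8 of the 17-year annuity-immediate:
a_n = 2292 * (1-(1+0.07)^(-17))/0.07 = 22377.3071
Discount back 8 years to time 0:
PV = 22377.3071 * (1+0.07)^(-8)
= 22377.3071 * 0.582009
= 13023.7965


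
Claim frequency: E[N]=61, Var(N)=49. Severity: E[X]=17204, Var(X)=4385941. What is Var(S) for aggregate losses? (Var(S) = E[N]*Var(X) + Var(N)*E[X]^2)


Var(S) = E[N]*Var(X) + Var(N)*E[X]^2
= 61*4385941 + 49*17204^2
= 267542401 + 14502903184
= 1.4770e+10


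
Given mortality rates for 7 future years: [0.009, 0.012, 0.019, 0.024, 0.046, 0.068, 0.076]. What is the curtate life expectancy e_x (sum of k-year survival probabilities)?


e_x = sum_{k=1}^{n} k_p_x
k_p_x values:
  1_p_x = 0.991
  2_p_x = 0.979108
  3_p_x = 0.960505
  4_p_x = 0.937453
  5_p_x = 0.89433
  6_p_x = 0.833516
  7_p_x = 0.770168
e_x = 6.3661


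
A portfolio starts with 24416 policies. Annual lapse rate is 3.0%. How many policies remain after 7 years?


remaining = initial * (1 - lapse)^years
= 24416 * (1 - 0.03)^7
= 24416 * 0.807983
= 19727.7091


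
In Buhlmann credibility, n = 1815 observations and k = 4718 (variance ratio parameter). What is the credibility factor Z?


Z = n / (n + k)
= 1815 / (1815 + 4718)
= 1815 / 6533
= 0.2778


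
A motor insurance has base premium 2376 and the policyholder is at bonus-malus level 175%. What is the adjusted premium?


adjusted = base * BM_level / 100
= 2376 * 175 / 100
= 2376 * 1.75
= 4158.0


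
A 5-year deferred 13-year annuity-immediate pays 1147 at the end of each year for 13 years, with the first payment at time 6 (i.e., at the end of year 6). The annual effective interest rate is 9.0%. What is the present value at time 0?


PV at time 5 of the 13-year annuity-immediate:
a_n = 1147 * (1-(1+0.09)^(-13))/0.09 = 8587.4788
Discount back 5 years to time 0:
PV = 8587.4788 * (1+0.09)^(-5)
= 8587.4788 * 0.649931
= 5581.272


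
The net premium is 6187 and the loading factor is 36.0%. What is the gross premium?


Gross = net * (1 + loading)
= 6187 * (1 + 0.36)
= 6187 * 1.36
= 8414.32


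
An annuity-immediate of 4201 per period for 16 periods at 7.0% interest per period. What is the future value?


FV = PMT * ((1+i)^n - 1) / i
= 4201 * ((1.07)^16 - 1) / 0.07
= 4201 * (2.952164 - 1) / 0.07
= 117157.713


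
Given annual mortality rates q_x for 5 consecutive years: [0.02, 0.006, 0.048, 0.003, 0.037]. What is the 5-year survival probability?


p_k = 1 - q_k for each year
Survival = product of (1 - q_k)
= 0.98 * 0.994 * 0.952 * 0.997 * 0.963
= 0.8904


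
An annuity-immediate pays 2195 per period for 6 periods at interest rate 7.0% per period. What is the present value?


PV = PMT * (1 - (1+i)^(-n)) / i
= 2195 * (1 - (1+0.07)^(-6)) / 0.07
= 2195 * (1 - 0.666342) / 0.07
= 2195 * 4.76654
= 10462.5546


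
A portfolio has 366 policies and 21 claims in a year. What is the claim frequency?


frequency = claims / policies
= 21 / 366
= 0.0574


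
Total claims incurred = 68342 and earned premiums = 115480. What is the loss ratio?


Loss ratio = claims / premiums
= 68342 / 115480
= 0.5918


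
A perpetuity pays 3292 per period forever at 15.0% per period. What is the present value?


PV = PMT / i
= 3292 / 0.15
= 21946.6667


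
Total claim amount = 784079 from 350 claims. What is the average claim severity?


severity = total / number
= 784079 / 350
= 2240.2257


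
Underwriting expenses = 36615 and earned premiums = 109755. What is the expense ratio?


Expense ratio = expenses / premiums
= 36615 / 109755
= 0.3336


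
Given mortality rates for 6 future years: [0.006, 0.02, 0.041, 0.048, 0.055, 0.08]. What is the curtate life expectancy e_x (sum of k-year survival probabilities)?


e_x = sum_{k=1}^{n} k_p_x
k_p_x values:
  1_p_x = 0.994
  2_p_x = 0.97412
  3_p_x = 0.934181
  4_p_x = 0.88934
  5_p_x = 0.840427
  6_p_x = 0.773193
e_x = 5.4053


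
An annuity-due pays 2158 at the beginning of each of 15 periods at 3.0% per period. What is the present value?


PV_due = PMT * (1-(1+i)^(-n))/i * (1+i)
PV_immediate = 25762.0639
PV_due = 25762.0639 * 1.03
= 26534.9258


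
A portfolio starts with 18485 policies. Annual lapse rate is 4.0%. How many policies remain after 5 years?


remaining = initial * (1 - lapse)^years
= 18485 * (1 - 0.04)^5
= 18485 * 0.815373
= 15072.1643


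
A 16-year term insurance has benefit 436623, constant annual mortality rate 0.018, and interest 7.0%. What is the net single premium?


NSP = benefit * sum_{k=0}^{n-1} k_p_x * q * v^(k+1)
With constant q=0.018, v=0.934579
Sum = 0.152733
NSP = 436623 * 0.152733
= 66686.7913


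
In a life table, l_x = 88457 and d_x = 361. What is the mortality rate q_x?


q_x = d_x / l_x
= 361 / 88457
= 0.0041


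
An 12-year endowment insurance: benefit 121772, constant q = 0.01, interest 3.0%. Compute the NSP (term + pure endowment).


Term component = 11516.8148
Pure endowment = 12_p_x * v^12 * benefit = 0.886385 * 0.70138 * 121772 = 75704.741
NSP = 87221.5557


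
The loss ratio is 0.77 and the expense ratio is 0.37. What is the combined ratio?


Combined ratio = loss ratio + expense ratio
= 0.77 + 0.37
= 1.14


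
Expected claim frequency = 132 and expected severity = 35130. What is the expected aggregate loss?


E[S] = E[N] * E[X]
= 132 * 35130
= 4.6372e+06


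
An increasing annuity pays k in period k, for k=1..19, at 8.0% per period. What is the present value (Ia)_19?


(Ia)_n = sum_{k=1}^{n} k * v^k, v = 1/(1+i)
v = 0.925926
Sum computed term by term:
(Ia)_19 = 74.617


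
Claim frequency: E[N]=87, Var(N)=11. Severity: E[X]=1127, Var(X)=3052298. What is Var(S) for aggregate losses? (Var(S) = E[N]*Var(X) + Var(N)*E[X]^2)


Var(S) = E[N]*Var(X) + Var(N)*E[X]^2
= 87*3052298 + 11*1127^2
= 265549926 + 13971419
= 2.7952e+08


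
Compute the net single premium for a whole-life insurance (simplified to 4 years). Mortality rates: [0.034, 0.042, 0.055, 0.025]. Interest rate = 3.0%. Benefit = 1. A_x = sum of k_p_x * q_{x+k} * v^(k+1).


v = 0.970874
Year 0: k_p_x=1.0, q=0.034, term=0.03301
Year 1: k_p_x=0.966, q=0.042, term=0.038243
Year 2: k_p_x=0.925428, q=0.055, term=0.046579
Year 3: k_p_x=0.874529, q=0.025, term=0.019425
A_x = 0.1373


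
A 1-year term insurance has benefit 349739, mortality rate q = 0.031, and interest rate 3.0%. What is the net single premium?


NSP = benefit * q * v
v = 1/(1+i) = 0.970874
NSP = 349739 * 0.031 * 0.970874
= 10526.1252


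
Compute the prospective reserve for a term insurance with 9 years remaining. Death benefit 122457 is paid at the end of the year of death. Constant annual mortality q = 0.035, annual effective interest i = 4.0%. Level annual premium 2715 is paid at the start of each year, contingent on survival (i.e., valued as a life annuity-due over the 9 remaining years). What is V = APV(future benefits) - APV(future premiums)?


v = 1/(1+i) = 0.961538
APV(future benefits) per unit = sum_{k=0}^{8} k_p_x * q * v^(k+1) = 0.228735
APV(future benefits) = 122457 * 0.228735 = 28010.1817
Life annuity-due factor ä_{x:9} = sum_{k=0}^{8} k_p_x * v^k = 6.796692
APV(future premiums) = 2715 * 6.796692 = 18453.0195
V = 28010.1817 - 18453.0195
= 9557.1623


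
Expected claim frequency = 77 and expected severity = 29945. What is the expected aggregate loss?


E[S] = E[N] * E[X]
= 77 * 29945
= 2.3058e+06


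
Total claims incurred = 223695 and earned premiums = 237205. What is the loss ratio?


Loss ratio = claims / premiums
= 223695 / 237205
= 0.943


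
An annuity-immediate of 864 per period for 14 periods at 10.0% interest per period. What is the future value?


FV = PMT * ((1+i)^n - 1) / i
= 864 * ((1.1)^14 - 1) / 0.1
= 864 * (3.797498 - 1) / 0.1
= 24170.3856


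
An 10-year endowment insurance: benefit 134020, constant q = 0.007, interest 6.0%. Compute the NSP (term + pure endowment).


Term component = 6713.7821
Pure endowment = 10_p_x * v^10 * benefit = 0.932164 * 0.558395 * 134020 = 69759.5139
NSP = 76473.2961


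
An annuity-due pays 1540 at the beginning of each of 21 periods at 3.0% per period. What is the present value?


PV_due = PMT * (1-(1+i)^(-n))/i * (1+i)
PV_immediate = 23739.1372
PV_due = 23739.1372 * 1.03
= 24451.3113


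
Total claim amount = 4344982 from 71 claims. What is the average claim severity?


severity = total / number
= 4344982 / 71
= 61196.9296


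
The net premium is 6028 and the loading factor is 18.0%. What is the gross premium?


Gross = net * (1 + loading)
= 6028 * (1 + 0.18)
= 6028 * 1.18
= 7113.04


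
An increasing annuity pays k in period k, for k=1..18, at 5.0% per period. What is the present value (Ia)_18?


(Ia)_n = sum_{k=1}^{n} k * v^k, v = 1/(1+i)
v = 0.952381
Sum computed term by term:
(Ia)_18 = 95.8939


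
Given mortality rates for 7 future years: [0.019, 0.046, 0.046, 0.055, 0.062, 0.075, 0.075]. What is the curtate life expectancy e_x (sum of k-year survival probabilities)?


e_x = sum_{k=1}^{n} k_p_x
k_p_x values:
  1_p_x = 0.981
  2_p_x = 0.935874
  3_p_x = 0.892824
  4_p_x = 0.843718
  5_p_x = 0.791408
  6_p_x = 0.732052
  7_p_x = 0.677148
e_x = 5.854


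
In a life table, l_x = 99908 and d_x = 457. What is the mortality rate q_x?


q_x = d_x / l_x
= 457 / 99908
= 0.0046


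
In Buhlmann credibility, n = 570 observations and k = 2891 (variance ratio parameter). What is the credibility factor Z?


Z = n / (n + k)
= 570 / (570 + 2891)
= 570 / 3461
= 0.1647


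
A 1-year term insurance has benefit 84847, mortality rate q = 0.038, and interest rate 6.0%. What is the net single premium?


NSP = benefit * q * v
v = 1/(1+i) = 0.943396
NSP = 84847 * 0.038 * 0.943396
= 3041.6849


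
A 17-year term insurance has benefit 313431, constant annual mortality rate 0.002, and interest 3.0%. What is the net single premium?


NSP = benefit * sum_{k=0}^{n-1} k_p_x * q * v^(k+1)
With constant q=0.002, v=0.970874
Sum = 0.025952
NSP = 313431 * 0.025952
= 8134.0879


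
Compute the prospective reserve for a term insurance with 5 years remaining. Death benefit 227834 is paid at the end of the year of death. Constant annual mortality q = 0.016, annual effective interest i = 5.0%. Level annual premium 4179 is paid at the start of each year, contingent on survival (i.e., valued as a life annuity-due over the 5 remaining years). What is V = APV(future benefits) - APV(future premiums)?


v = 1/(1+i) = 0.952381
APV(future benefits) per unit = sum_{k=0}^{4} k_p_x * q * v^(k+1) = 0.067196
APV(future benefits) = 227834 * 0.067196 = 15309.4471
Life annuity-due factor ä_{x:5} = sum_{k=0}^{4} k_p_x * v^k = 4.409713
APV(future premiums) = 4179 * 4.409713 = 18428.1891
V = 15309.4471 - 18428.1891
= -3118.742


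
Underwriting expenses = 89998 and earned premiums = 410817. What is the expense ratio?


Expense ratio = expenses / premiums
= 89998 / 410817
= 0.2191


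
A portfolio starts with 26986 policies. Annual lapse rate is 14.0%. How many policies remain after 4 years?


remaining = initial * (1 - lapse)^years
= 26986 * (1 - 0.14)^4
= 26986 * 0.547008
= 14761.5622


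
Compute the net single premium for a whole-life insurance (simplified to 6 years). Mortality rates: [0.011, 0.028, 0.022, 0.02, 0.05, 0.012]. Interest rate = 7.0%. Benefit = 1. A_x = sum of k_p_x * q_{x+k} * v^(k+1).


v = 0.934579
Year 0: k_p_x=1.0, q=0.011, term=0.01028
Year 1: k_p_x=0.989, q=0.028, term=0.024187
Year 2: k_p_x=0.961308, q=0.022, term=0.017264
Year 3: k_p_x=0.940159, q=0.02, term=0.014345
Year 4: k_p_x=0.921356, q=0.05, term=0.032846
Year 5: k_p_x=0.875288, q=0.012, term=0.006999
A_x = 0.1059


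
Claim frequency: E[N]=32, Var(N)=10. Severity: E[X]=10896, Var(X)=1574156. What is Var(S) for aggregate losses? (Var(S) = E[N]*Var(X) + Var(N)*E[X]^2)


Var(S) = E[N]*Var(X) + Var(N)*E[X]^2
= 32*1574156 + 10*10896^2
= 50372992 + 1187228160
= 1.2376e+09


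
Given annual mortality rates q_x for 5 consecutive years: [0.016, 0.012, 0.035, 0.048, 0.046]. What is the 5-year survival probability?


p_k = 1 - q_k for each year
Survival = product of (1 - q_k)
= 0.984 * 0.988 * 0.965 * 0.952 * 0.954
= 0.852


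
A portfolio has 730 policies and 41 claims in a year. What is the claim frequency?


frequency = claims / policies
= 41 / 730
= 0.0562


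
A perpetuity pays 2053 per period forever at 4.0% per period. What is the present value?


PV = PMT / i
= 2053 / 0.04
= 51325.0


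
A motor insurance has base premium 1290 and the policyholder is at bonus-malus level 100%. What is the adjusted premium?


adjusted = base * BM_level / 100
= 1290 * 100 / 100
= 1290 * 1.0
= 1290.0


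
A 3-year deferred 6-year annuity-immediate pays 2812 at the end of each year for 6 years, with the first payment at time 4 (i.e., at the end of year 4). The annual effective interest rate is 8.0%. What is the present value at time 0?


PV at time 3 of the 6-year annuity-immediate:
a_n = 2812 * (1-(1+0.08)^(-6))/0.08 = 12999.5376
Discount back 3 years to time 0:
PV = 12999.5376 * (1+0.08)^(-3)
= 12999.5376 * 0.793832
= 10319.4521


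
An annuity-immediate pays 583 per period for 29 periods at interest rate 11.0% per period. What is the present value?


PV = PMT * (1 - (1+i)^(-n)) / i
= 583 * (1 - (1+0.11)^(-29)) / 0.11
= 583 * (1 - 0.048488) / 0.11
= 583 * 8.65011
= 5043.014


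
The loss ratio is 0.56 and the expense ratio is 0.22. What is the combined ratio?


Combined ratio = loss ratio + expense ratio
= 0.56 + 0.22
= 0.78


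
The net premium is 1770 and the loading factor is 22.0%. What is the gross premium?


Gross = net * (1 + loading)
= 1770 * (1 + 0.22)
= 1770 * 1.22
= 2159.4


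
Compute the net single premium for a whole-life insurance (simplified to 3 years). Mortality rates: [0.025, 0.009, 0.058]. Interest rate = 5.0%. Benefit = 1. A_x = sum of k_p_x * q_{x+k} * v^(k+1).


v = 0.952381
Year 0: k_p_x=1.0, q=0.025, term=0.02381
Year 1: k_p_x=0.975, q=0.009, term=0.007959
Year 2: k_p_x=0.966225, q=0.058, term=0.04841
A_x = 0.0802


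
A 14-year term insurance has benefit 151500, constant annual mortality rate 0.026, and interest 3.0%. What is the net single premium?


NSP = benefit * sum_{k=0}^{n-1} k_p_x * q * v^(k+1)
With constant q=0.026, v=0.970874
Sum = 0.252015
NSP = 151500 * 0.252015
= 38180.3103


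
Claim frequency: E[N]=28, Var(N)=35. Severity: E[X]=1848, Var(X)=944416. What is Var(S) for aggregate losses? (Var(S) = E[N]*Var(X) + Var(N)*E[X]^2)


Var(S) = E[N]*Var(X) + Var(N)*E[X]^2
= 28*944416 + 35*1848^2
= 26443648 + 119528640
= 1.4597e+08


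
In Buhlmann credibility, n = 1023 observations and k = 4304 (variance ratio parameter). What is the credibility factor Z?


Z = n / (n + k)
= 1023 / (1023 + 4304)
= 1023 / 5327
= 0.192


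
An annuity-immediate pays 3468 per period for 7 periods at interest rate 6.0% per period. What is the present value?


PV = PMT * (1 - (1+i)^(-n)) / i
= 3468 * (1 - (1+0.06)^(-7)) / 0.06
= 3468 * (1 - 0.665057) / 0.06
= 3468 * 5.582381
= 19359.6988


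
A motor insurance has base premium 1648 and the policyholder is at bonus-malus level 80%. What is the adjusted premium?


adjusted = base * BM_level / 100
= 1648 * 80 / 100
= 1648 * 0.8
= 1318.4


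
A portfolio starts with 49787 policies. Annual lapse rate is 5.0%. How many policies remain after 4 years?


remaining = initial * (1 - lapse)^years
= 49787 * (1 - 0.05)^4
= 49787 * 0.814506
= 40551.8227


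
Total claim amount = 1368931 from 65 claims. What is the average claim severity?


severity = total / number
= 1368931 / 65
= 21060.4769


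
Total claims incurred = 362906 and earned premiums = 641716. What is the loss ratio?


Loss ratio = claims / premiums
= 362906 / 641716
= 0.5655


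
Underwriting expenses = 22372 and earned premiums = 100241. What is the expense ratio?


Expense ratio = expenses / premiums
= 22372 / 100241
= 0.2232


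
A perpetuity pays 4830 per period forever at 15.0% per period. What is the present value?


PV = PMT / i
= 4830 / 0.15
= 32200.0


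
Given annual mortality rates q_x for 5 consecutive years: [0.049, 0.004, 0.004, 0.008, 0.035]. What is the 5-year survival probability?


p_k = 1 - q_k for each year
Survival = product of (1 - q_k)
= 0.951 * 0.996 * 0.996 * 0.992 * 0.965
= 0.9031


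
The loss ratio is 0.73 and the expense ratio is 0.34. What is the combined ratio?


Combined ratio = loss ratio + expense ratio
= 0.73 + 0.34
= 1.07


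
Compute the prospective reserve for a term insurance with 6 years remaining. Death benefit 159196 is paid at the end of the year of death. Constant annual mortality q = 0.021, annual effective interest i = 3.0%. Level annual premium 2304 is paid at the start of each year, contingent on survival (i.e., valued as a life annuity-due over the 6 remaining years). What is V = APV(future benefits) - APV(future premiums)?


v = 1/(1+i) = 0.970874
APV(future benefits) per unit = sum_{k=0}^{5} k_p_x * q * v^(k+1) = 0.108151
APV(future benefits) = 159196 * 0.108151 = 17217.1456
Life annuity-due factor ä_{x:6} = sum_{k=0}^{5} k_p_x * v^k = 5.30453
APV(future premiums) = 2304 * 5.30453 = 12221.6377
V = 17217.1456 - 12221.6377
= 4995.5079


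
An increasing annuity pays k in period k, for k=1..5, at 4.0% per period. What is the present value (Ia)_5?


(Ia)_n = sum_{k=1}^{n} k * v^k, v = 1/(1+i)
v = 0.961538
Sum computed term by term:
(Ia)_5 = 13.0065


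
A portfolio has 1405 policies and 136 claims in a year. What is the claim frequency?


frequency = claims / policies
= 136 / 1405
= 0.0968


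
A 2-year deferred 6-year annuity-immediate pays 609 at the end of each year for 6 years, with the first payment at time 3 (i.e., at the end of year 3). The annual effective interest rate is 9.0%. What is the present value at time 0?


PV at time 2 of the 6-year annuity-immediate:
a_n = 609 * (1-(1+0.09)^(-6))/0.09 = 2731.9244
Discount back 2 years to time 0:
PV = 2731.9244 * (1+0.09)^(-2)
= 2731.9244 * 0.84168
= 2299.4061


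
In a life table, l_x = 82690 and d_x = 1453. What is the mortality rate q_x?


q_x = d_x / l_x
= 1453 / 82690
= 0.0176


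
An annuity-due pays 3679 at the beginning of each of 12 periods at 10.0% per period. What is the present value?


PV_due = PMT * (1-(1+i)^(-n))/i * (1+i)
PV_immediate = 25067.5722
PV_due = 25067.5722 * 1.1
= 27574.3294


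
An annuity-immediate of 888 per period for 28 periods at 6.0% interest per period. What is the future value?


FV = PMT * ((1+i)^n - 1) / i
= 888 * ((1.06)^28 - 1) / 0.06
= 888 * (5.111687 - 1) / 0.06
= 60852.9631


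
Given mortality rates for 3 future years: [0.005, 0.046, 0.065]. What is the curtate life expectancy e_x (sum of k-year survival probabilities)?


e_x = sum_{k=1}^{n} k_p_x
k_p_x values:
  1_p_x = 0.995
  2_p_x = 0.94923
  3_p_x = 0.88753
e_x = 2.8318


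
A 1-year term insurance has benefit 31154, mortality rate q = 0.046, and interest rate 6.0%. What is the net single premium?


NSP = benefit * q * v
v = 1/(1+i) = 0.943396
NSP = 31154 * 0.046 * 0.943396
= 1351.966


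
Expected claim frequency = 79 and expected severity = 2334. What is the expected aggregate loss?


E[S] = E[N] * E[X]
= 79 * 2334
= 184386


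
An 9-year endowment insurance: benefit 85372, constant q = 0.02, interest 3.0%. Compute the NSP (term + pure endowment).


Term component = 12327.7771
Pure endowment = 9_p_x * v^9 * benefit = 0.833748 * 0.766417 * 85372 = 54552.5574
NSP = 66880.3344


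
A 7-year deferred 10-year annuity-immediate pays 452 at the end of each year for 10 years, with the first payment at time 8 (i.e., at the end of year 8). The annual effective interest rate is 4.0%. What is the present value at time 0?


PV at time 7 of the 10-year annuity-immediate:
a_n = 452 * (1-(1+0.04)^(-10))/0.04 = 3666.1249
Discount back 7 years to time 0:
PV = 3666.1249 * (1+0.04)^(-7)
= 3666.1249 * 0.759918
= 2785.9536


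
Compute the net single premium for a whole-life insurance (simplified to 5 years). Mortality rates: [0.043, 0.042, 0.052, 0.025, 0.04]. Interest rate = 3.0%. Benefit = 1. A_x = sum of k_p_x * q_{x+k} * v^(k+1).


v = 0.970874
Year 0: k_p_x=1.0, q=0.043, term=0.041748
Year 1: k_p_x=0.957, q=0.042, term=0.037887
Year 2: k_p_x=0.916806, q=0.052, term=0.043628
Year 3: k_p_x=0.869132, q=0.025, term=0.019305
Year 4: k_p_x=0.847404, q=0.04, term=0.029239
A_x = 0.1718


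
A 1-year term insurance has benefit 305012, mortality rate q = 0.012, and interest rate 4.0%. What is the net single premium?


NSP = benefit * q * v
v = 1/(1+i) = 0.961538
NSP = 305012 * 0.012 * 0.961538
= 3519.3692


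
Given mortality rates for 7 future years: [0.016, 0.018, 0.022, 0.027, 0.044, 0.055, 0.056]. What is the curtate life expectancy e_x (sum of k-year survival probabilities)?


e_x = sum_{k=1}^{n} k_p_x
k_p_x values:
  1_p_x = 0.984
  2_p_x = 0.966288
  3_p_x = 0.94503
  4_p_x = 0.919514
  5_p_x = 0.879055
  6_p_x = 0.830707
  7_p_x = 0.784188
e_x = 6.3088


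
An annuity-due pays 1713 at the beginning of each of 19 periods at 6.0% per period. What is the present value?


PV_due = PMT * (1-(1+i)^(-n))/i * (1+i)
PV_immediate = 19113.8536
PV_due = 19113.8536 * 1.06
= 20260.6848


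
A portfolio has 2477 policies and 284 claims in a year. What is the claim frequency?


frequency = claims / policies
= 284 / 2477
= 0.1147


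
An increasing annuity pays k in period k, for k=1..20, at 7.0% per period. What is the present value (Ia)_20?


(Ia)_n = sum_{k=1}^{n} k * v^k, v = 1/(1+i)
v = 0.934579
Sum computed term by term:
(Ia)_20 = 88.1031


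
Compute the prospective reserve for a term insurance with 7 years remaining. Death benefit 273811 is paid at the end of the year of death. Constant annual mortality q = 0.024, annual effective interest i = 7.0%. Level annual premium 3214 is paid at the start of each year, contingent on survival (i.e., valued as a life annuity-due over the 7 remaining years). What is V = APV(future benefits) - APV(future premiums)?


v = 1/(1+i) = 0.934579
APV(future benefits) per unit = sum_{k=0}^{6} k_p_x * q * v^(k+1) = 0.121183
APV(future benefits) = 273811 * 0.121183 = 33181.2524
Life annuity-due factor ä_{x:7} = sum_{k=0}^{6} k_p_x * v^k = 5.402744
APV(future premiums) = 3214 * 5.402744 = 17364.4204
V = 33181.2524 - 17364.4204
= 15816.832


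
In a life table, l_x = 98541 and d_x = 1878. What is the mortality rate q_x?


q_x = d_x / l_x
= 1878 / 98541
= 0.0191


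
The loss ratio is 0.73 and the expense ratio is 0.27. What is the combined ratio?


Combined ratio = loss ratio + expense ratio
= 0.73 + 0.27
= 1.0


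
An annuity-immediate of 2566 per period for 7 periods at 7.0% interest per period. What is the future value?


FV = PMT * ((1+i)^n - 1) / i
= 2566 * ((1.07)^7 - 1) / 0.07
= 2566 * (1.605781 - 1) / 0.07
= 22206.2181


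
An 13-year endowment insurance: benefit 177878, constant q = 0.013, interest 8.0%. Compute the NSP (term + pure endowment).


Term component = 17152.1378
Pure endowment = 13_p_x * v^13 * benefit = 0.843574 * 0.367698 * 177878 = 55174.2453
NSP = 72326.383


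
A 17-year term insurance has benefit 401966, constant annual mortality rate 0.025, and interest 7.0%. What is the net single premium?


NSP = benefit * sum_{k=0}^{n-1} k_p_x * q * v^(k+1)
With constant q=0.025, v=0.934579
Sum = 0.208986
NSP = 401966 * 0.208986
= 84005.4358


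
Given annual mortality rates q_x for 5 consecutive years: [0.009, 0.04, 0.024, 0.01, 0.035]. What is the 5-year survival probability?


p_k = 1 - q_k for each year
Survival = product of (1 - q_k)
= 0.991 * 0.96 * 0.976 * 0.99 * 0.965
= 0.8871


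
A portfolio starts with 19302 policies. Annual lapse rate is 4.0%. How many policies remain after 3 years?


remaining = initial * (1 - lapse)^years
= 19302 * (1 - 0.04)^3
= 19302 * 0.884736
= 17077.1743


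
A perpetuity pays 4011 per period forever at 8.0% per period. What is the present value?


PV = PMT / i
= 4011 / 0.08
= 50137.5


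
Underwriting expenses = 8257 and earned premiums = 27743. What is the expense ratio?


Expense ratio = expenses / premiums
= 8257 / 27743
= 0.2976


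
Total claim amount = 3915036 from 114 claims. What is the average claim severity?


severity = total / number
= 3915036 / 114
= 34342.4211


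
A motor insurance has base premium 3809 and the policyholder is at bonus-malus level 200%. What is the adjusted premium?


adjusted = base * BM_level / 100
= 3809 * 200 / 100
= 3809 * 2.0
= 7618.0


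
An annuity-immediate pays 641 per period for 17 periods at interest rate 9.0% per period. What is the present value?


PV = PMT * (1 - (1+i)^(-n)) / i
= 641 * (1 - (1+0.09)^(-17)) / 0.09
= 641 * (1 - 0.231073) / 0.09
= 641 * 8.543631
= 5476.4677


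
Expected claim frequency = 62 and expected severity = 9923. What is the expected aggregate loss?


E[S] = E[N] * E[X]
= 62 * 9923
= 615226


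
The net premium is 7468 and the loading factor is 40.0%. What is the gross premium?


Gross = net * (1 + loading)
= 7468 * (1 + 0.4)
= 7468 * 1.4
= 10455.2


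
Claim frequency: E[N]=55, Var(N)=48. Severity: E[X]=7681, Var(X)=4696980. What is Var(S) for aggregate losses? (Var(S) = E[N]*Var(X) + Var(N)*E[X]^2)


Var(S) = E[N]*Var(X) + Var(N)*E[X]^2
= 55*4696980 + 48*7681^2
= 258333900 + 2831892528
= 3.0902e+09


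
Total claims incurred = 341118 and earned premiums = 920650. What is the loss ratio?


Loss ratio = claims / premiums
= 341118 / 920650
= 0.3705


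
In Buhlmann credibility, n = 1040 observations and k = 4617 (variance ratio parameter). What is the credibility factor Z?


Z = n / (n + k)
= 1040 / (1040 + 4617)
= 1040 / 5657
= 0.1838


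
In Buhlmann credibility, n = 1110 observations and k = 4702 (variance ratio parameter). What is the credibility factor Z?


Z = n / (n + k)
= 1110 / (1110 + 4702)
= 1110 / 5812
= 0.191


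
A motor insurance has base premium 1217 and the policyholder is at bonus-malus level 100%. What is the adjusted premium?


adjusted = base * BM_level / 100
= 1217 * 100 / 100
= 1217 * 1.0
= 1217.0


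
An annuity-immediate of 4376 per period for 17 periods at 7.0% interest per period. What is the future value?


FV = PMT * ((1+i)^n - 1) / i
= 4376 * ((1.07)^17 - 1) / 0.07
= 4376 * (3.158815 - 1) / 0.07
= 134956.7909


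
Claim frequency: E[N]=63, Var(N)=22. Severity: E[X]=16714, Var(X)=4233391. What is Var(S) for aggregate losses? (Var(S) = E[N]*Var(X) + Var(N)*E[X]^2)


Var(S) = E[N]*Var(X) + Var(N)*E[X]^2
= 63*4233391 + 22*16714^2
= 266703633 + 6145871512
= 6.4126e+09


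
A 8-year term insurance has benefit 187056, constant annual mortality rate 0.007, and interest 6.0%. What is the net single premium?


NSP = benefit * sum_{k=0}^{n-1} k_p_x * q * v^(k+1)
With constant q=0.007, v=0.943396
Sum = 0.042509
NSP = 187056 * 0.042509
= 7951.6026


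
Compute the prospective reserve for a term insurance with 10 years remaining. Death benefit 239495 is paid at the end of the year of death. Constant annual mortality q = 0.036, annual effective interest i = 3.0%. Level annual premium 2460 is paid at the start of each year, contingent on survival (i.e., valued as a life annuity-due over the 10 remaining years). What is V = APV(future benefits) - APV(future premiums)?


v = 1/(1+i) = 0.970874
APV(future benefits) per unit = sum_{k=0}^{9} k_p_x * q * v^(k+1) = 0.264163
APV(future benefits) = 239495 * 0.264163 = 63265.7211
Life annuity-due factor ä_{x:10} = sum_{k=0}^{9} k_p_x * v^k = 7.557997
APV(future premiums) = 2460 * 7.557997 = 18592.6735
V = 63265.7211 - 18592.6735
= 44673.0476


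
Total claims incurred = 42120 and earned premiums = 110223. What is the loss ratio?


Loss ratio = claims / premiums
= 42120 / 110223
= 0.3821


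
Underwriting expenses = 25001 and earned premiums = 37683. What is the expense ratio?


Expense ratio = expenses / premiums
= 25001 / 37683
= 0.6635


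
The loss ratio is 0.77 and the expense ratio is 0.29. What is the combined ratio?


Combined ratio = loss ratio + expense ratio
= 0.77 + 0.29
= 1.06


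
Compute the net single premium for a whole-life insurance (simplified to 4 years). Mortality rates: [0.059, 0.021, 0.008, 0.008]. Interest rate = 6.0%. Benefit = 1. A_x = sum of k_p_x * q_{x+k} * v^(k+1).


v = 0.943396
Year 0: k_p_x=1.0, q=0.059, term=0.05566
Year 1: k_p_x=0.941, q=0.021, term=0.017587
Year 2: k_p_x=0.921239, q=0.008, term=0.006188
Year 3: k_p_x=0.913869, q=0.008, term=0.005791
A_x = 0.0852
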